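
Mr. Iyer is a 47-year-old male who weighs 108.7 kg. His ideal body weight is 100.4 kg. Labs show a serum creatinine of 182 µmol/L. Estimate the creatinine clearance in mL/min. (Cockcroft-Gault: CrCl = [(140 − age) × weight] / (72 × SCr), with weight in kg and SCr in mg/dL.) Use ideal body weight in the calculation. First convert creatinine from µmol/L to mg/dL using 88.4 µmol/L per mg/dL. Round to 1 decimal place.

SCr = 182 / 88.4 = 2.059 mg/dL
CrCl = (140 − 47) × 100.4 / (72 × 2.059) = 9337.2 / 148.25 ≈ 63.0 mL/min

63.0 mL/min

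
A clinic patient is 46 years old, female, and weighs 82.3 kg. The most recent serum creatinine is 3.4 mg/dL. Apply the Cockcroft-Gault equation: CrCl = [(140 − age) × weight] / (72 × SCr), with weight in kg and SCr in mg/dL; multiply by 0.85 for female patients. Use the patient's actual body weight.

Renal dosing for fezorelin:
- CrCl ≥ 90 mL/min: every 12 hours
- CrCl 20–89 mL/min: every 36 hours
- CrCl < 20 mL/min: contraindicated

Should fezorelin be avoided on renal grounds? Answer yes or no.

no

CrCl = (140 − 46) × 82.3 / (72 × 3.4) × 0.85 = 7736.2 / 244.80 × 0.85 ≈ 26.9 mL/min
CrCl ≈ 27 mL/min, which is ≥ 20 mL/min.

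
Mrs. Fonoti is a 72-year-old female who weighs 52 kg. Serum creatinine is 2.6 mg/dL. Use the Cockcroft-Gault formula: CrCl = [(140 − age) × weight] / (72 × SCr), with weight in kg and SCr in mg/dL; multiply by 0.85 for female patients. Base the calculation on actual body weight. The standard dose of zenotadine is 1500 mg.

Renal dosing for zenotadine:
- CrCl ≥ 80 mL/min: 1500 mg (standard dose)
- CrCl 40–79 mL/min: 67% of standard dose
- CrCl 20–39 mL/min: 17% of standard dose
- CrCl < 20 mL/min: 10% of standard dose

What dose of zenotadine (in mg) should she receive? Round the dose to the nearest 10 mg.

CrCl = (140 − 72) × 52 / (72 × 2.6) × 0.85 = 3536.0 / 187.20 × 0.85 ≈ 16.1 mL/min
CrCl ≈ 16 mL/min → bracket < 20 mL/min.
10% of 1500 mg = 150 mg

150 mg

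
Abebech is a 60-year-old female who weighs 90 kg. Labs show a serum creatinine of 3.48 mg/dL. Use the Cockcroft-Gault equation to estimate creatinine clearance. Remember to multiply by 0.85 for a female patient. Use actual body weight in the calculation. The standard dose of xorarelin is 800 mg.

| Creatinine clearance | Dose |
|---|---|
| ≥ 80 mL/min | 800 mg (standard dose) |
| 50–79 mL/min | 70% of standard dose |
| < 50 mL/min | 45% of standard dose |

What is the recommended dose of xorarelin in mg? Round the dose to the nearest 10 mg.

CrCl = (140 − 60) × 90 / (72 × 3.48) × 0.85 = 7200.0 / 250.56 × 0.85 ≈ 24.4 mL/min
CrCl ≈ 24 mL/min → bracket < 50 mL/min.
45% of 800 mg = 360 mg

360 mg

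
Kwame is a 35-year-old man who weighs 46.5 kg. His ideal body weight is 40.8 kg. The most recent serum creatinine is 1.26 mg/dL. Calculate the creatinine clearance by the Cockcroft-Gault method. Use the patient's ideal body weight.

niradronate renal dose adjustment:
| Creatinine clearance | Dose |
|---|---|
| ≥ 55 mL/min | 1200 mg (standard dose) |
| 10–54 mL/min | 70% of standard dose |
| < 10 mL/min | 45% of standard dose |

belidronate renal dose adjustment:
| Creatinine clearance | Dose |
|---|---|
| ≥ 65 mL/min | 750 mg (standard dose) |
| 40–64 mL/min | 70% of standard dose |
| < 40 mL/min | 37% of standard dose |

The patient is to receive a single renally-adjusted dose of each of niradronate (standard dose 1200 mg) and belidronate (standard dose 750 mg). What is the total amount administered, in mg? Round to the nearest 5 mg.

1365 mg

CrCl = (140 − 35) × 40.8 / (72 × 1.26) = 4284.0 / 90.72 ≈ 47.2 mL/min
CrCl ≈ 47 mL/min.
niradronate: 10–54 mL/min → 70% of 1200 mg = 840 mg.
belidronate: 40–64 mL/min → 70% of 750 mg = 525 mg.
Total = 840 + 525 = 1365 mg.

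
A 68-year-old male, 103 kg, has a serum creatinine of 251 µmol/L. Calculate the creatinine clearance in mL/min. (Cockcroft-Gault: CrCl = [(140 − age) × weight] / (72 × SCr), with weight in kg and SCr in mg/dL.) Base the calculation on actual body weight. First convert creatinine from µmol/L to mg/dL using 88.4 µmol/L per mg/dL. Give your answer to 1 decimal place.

SCr = 251 / 88.4 = 2.839 mg/dL
CrCl = (140 − 68) × 103 / (72 × 2.839) = 7416.0 / 204.41 ≈ 36.3 mL/min

36.3 mL/min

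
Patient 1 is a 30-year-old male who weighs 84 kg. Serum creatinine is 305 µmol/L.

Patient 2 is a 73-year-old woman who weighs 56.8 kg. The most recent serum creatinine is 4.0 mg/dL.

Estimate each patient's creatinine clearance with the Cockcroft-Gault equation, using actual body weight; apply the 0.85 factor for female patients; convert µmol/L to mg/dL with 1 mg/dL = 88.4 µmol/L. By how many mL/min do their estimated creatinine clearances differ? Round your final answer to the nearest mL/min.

26 mL/min

Patient 1: SCr = 305 / 88.4 = 3.45 mg/dL
Patient 1: CrCl = (140 − 30) × 84 / (72 × 3.45) = 9240.0 / 248.40 ≈ 37.2 mL/min
Patient 2: CrCl = (140 − 73) × 56.8 / (72 × 4) × 0.85 = 3805.6 / 288.00 × 0.85 ≈ 11.2 mL/min
|37.2 − 11.2| = 26.0 mL/min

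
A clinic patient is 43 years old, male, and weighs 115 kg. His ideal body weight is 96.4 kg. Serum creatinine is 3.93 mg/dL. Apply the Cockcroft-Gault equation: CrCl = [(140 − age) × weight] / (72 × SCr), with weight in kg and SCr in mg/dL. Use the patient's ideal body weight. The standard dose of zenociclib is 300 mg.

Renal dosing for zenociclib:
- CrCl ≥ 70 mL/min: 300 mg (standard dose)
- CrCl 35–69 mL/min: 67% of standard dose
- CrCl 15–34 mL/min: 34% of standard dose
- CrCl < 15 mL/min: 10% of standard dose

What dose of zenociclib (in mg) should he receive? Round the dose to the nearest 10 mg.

100 mg

CrCl = (140 − 43) × 96.4 / (72 × 3.93) = 9350.8 / 282.96 ≈ 33.0 mL/min
CrCl ≈ 33 mL/min → bracket 15–34 mL/min.
34% of 300 mg = 102 mg → 100 mg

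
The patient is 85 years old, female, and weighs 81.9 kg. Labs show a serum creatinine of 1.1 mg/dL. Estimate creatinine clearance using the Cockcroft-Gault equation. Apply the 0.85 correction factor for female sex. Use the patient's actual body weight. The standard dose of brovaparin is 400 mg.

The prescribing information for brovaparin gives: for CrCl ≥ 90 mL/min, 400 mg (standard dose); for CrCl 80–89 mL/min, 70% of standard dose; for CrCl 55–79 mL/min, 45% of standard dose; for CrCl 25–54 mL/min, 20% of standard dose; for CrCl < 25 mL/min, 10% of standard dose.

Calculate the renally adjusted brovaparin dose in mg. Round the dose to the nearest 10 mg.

80 mg

CrCl = (140 − 85) × 81.9 / (72 × 1.1) × 0.85 = 4504.5 / 79.20 × 0.85 ≈ 48.3 mL/min
CrCl ≈ 48 mL/min → bracket 25–54 mL/min.
20% of 400 mg = 80 mg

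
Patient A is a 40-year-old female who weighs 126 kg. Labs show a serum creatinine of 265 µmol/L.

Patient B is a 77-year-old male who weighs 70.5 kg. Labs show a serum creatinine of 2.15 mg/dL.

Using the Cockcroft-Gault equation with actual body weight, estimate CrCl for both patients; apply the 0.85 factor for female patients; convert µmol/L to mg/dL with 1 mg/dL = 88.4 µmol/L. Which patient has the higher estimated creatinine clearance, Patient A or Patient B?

Patient A: SCr = 265 / 88.4 = 2.998 mg/dL
Patient A: CrCl = (140 − 40) × 126 / (72 × 2.998) × 0.85 = 12600.0 / 215.86 × 0.85 ≈ 49.6 mL/min
Patient B: CrCl = (140 − 77) × 70.5 / (72 × 2.15) = 4441.5 / 154.80 ≈ 28.7 mL/min
49.6 vs 28.7 mL/min → Patient A is higher.

Patient A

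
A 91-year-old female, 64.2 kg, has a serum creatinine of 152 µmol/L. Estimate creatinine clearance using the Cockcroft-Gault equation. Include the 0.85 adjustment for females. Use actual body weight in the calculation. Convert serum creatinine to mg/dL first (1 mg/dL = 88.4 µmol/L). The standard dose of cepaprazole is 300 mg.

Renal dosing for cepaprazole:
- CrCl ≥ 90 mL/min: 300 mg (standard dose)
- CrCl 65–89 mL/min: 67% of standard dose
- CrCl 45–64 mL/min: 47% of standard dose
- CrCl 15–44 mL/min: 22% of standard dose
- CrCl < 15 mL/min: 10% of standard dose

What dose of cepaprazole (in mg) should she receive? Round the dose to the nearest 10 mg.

SCr = 152 / 88.4 = 1.719 mg/dL
CrCl = (140 − 91) × 64.2 / (72 × 1.719) × 0.85 = 3145.8 / 123.77 × 0.85 ≈ 21.6 mL/min
CrCl ≈ 22 mL/min → bracket 15–44 mL/min.
22% of 300 mg = 66 mg → 70 mg

70 mg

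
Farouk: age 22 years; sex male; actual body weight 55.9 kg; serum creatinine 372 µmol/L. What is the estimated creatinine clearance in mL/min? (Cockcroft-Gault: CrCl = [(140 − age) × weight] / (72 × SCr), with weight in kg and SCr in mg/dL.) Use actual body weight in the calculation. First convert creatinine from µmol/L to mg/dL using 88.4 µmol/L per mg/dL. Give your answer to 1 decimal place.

21.8 mL/min

SCr = 372 / 88.4 = 4.208 mg/dL
CrCl = (140 − 22) × 55.9 / (72 × 4.208) = 6596.2 / 302.98 ≈ 21.8 mL/min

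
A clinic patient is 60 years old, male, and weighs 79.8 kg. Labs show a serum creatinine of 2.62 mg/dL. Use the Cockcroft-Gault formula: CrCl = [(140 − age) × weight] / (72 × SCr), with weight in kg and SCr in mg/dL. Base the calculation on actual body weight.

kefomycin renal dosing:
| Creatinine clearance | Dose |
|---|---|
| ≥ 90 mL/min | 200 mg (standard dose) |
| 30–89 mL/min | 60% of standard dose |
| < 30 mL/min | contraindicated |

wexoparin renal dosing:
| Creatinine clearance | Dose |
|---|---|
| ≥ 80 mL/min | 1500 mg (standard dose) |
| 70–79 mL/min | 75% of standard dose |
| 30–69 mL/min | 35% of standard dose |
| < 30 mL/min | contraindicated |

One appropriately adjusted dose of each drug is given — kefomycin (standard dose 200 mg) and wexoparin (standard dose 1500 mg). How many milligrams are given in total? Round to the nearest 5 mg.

645 mg

CrCl = (140 − 60) × 79.8 / (72 × 2.62) = 6384.0 / 188.64 ≈ 33.8 mL/min
CrCl ≈ 34 mL/min.
kefomycin: 30–89 mL/min → 60% of 200 mg = 120 mg.
wexoparin: 30–69 mL/min → 35% of 1500 mg = 525 mg.
Total = 120 + 525 = 645 mg.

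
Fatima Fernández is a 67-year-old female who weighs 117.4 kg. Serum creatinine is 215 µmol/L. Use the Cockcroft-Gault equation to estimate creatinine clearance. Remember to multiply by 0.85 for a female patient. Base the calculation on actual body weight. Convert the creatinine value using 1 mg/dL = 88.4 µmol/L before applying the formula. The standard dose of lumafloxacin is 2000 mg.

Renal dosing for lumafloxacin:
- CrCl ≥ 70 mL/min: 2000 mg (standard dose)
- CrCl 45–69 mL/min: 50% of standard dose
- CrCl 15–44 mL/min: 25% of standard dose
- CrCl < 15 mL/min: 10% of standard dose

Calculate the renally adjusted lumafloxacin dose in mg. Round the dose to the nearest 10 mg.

SCr = 215 / 88.4 = 2.432 mg/dL
CrCl = (140 − 67) × 117.4 / (72 × 2.432) × 0.85 = 8570.2 / 175.10 × 0.85 ≈ 41.6 mL/min
CrCl ≈ 42 mL/min → bracket 15–44 mL/min.
25% of 2000 mg = 500 mg

500 mg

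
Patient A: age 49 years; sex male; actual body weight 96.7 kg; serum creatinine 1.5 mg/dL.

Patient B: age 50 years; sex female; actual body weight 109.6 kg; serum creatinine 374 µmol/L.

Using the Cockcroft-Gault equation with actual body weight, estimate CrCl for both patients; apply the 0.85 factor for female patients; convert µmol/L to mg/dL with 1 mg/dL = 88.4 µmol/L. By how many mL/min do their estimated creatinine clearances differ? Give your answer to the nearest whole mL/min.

54 mL/min

Patient A: CrCl = (140 − 49) × 96.7 / (72 × 1.5) = 8799.7 / 108.00 ≈ 81.5 mL/min
Patient B: SCr = 374 / 88.4 = 4.231 mg/dL
Patient B: CrCl = (140 − 50) × 109.6 / (72 × 4.231) × 0.85 = 9864.0 / 304.63 × 0.85 ≈ 27.5 mL/min
|81.5 − 27.5| = 54.0 mL/min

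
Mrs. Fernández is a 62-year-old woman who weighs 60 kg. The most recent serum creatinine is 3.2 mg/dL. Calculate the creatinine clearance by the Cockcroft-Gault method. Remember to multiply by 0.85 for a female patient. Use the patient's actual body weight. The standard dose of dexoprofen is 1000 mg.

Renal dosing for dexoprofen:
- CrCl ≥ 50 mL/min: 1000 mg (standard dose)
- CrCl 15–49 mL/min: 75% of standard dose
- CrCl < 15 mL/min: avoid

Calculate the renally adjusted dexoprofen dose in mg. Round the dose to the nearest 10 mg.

750 mg

CrCl = (140 − 62) × 60 / (72 × 3.2) × 0.85 = 4680.0 / 230.40 × 0.85 ≈ 17.3 mL/min
CrCl ≈ 17 mL/min → bracket 15–49 mL/min.
75% of 1000 mg = 750 mg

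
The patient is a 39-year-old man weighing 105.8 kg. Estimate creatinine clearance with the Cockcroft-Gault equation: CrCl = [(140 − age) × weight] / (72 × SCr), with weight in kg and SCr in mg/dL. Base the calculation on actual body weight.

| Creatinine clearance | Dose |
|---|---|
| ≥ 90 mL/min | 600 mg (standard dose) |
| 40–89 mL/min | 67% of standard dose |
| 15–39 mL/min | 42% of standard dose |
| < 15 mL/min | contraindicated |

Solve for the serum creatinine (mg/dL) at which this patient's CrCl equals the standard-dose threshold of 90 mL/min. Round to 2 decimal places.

Standard dose requires CrCl ≥ 90 mL/min.
Set (140 − 39) × 105.8 / (72 × SCr) = 90
SCr = (140 − 39) × 105.8 / (72 × 90) = 1.649 mg/dL

1.65 mg/dL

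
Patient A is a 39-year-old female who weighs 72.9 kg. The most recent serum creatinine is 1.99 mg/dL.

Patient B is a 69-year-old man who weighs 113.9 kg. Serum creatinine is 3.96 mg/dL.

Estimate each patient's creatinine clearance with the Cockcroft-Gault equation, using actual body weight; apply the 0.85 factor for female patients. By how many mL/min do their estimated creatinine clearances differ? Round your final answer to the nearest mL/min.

Patient A: CrCl = (140 − 39) × 72.9 / (72 × 1.99) × 0.85 = 7362.9 / 143.28 × 0.85 ≈ 43.7 mL/min
Patient B: CrCl = (140 − 69) × 113.9 / (72 × 3.96) = 8086.9 / 285.12 ≈ 28.4 mL/min
|43.7 − 28.4| = 15.3 mL/min

15 mL/min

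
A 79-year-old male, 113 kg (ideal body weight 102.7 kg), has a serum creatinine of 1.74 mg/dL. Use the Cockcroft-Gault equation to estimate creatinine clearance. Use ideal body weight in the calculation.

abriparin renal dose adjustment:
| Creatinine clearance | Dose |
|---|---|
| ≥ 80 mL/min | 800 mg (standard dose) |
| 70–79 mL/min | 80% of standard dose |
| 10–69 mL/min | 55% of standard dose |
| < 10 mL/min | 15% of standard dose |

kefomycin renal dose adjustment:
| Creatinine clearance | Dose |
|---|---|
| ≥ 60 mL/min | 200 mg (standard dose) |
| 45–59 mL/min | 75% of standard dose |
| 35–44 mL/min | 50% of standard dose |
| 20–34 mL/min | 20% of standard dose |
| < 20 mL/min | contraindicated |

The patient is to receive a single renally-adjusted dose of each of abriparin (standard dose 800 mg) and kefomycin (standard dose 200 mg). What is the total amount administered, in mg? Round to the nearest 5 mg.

590 mg

CrCl = (140 − 79) × 102.7 / (72 × 1.74) = 6264.7 / 125.28 ≈ 50.0 mL/min
CrCl ≈ 50 mL/min.
abriparin: 10–69 mL/min → 55% of 800 mg = 440 mg.
kefomycin: 45–59 mL/min → 75% of 200 mg = 150 mg.
Total = 440 + 150 = 590 mg.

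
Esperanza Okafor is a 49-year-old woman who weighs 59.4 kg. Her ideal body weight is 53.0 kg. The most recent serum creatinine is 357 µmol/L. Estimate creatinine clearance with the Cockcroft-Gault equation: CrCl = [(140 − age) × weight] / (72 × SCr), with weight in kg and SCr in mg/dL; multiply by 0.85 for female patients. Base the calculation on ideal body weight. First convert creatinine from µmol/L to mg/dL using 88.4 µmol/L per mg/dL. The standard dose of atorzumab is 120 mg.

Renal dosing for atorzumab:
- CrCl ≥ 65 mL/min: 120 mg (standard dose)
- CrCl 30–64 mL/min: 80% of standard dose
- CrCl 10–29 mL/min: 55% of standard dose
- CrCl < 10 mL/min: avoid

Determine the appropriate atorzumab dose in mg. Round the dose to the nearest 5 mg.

SCr = 357 / 88.4 = 4.038 mg/dL
CrCl = (140 − 49) × 53 / (72 × 4.038) × 0.85 = 4823.0 / 290.74 × 0.85 ≈ 14.1 mL/min
CrCl ≈ 14 mL/min → bracket 10–29 mL/min.
55% of 120 mg = 66 mg → 65 mg

65 mg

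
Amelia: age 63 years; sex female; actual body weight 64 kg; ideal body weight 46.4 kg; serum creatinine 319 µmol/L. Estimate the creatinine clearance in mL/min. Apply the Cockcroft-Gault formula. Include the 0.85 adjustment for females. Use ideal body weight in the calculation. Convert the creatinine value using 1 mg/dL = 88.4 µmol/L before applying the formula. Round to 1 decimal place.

SCr = 319 / 88.4 = 3.609 mg/dL
CrCl = (140 − 63) × 46.4 / (72 × 3.609) × 0.85 = 3572.8 / 259.85 × 0.85 ≈ 11.7 mL/min

11.7 mL/min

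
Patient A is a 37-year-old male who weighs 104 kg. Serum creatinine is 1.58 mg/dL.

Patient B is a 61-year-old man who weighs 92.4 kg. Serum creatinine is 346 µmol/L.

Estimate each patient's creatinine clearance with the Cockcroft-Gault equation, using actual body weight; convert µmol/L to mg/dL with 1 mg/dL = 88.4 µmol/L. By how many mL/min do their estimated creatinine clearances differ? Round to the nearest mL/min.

68 mL/min

Patient A: CrCl = (140 − 37) × 104 / (72 × 1.58) = 10712.0 / 113.76 ≈ 94.2 mL/min
Patient B: SCr = 346 / 88.4 = 3.914 mg/dL
Patient B: CrCl = (140 − 61) × 92.4 / (72 × 3.914) = 7299.6 / 281.81 ≈ 25.9 mL/min
|94.2 − 25.9| = 68.3 mL/min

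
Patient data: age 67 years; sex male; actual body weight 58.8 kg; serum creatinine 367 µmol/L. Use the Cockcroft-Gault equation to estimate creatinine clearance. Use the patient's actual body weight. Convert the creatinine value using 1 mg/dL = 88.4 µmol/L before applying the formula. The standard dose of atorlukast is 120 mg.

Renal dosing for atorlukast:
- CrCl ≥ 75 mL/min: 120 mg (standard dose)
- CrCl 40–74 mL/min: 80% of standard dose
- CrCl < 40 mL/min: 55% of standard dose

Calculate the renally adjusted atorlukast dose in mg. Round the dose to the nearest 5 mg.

SCr = 367 / 88.4 = 4.152 mg/dL
CrCl = (140 − 67) × 58.8 / (72 × 4.152) = 4292.4 / 298.94 ≈ 14.4 mL/min
CrCl ≈ 14 mL/min → bracket < 40 mL/min.
55% of 120 mg = 66 mg → 65 mg

65 mg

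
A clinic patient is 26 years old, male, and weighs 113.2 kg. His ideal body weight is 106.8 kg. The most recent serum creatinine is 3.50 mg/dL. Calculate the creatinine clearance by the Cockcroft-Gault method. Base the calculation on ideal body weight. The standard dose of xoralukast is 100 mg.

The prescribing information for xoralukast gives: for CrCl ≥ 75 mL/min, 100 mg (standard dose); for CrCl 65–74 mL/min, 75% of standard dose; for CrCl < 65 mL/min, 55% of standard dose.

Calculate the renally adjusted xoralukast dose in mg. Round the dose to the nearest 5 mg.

55 mg

CrCl = (140 − 26) × 106.8 / (72 × 3.5) = 12175.2 / 252.00 ≈ 48.3 mL/min
CrCl ≈ 48 mL/min → bracket < 65 mL/min.
55% of 100 mg = 55 mg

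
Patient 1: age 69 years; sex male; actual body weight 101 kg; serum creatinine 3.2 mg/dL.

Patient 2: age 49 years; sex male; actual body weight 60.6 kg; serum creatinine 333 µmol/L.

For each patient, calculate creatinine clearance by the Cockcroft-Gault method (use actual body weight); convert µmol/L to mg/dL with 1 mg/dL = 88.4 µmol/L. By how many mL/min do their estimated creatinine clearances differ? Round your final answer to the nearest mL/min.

11 mL/min

Patient 1: CrCl = (140 − 69) × 101 / (72 × 3.2) = 7171.0 / 230.40 ≈ 31.1 mL/min
Patient 2: SCr = 333 / 88.4 = 3.767 mg/dL
Patient 2: CrCl = (140 − 49) × 60.6 / (72 × 3.767) = 5514.6 / 271.22 ≈ 20.3 mL/min
|31.1 − 20.3| = 10.8 mL/min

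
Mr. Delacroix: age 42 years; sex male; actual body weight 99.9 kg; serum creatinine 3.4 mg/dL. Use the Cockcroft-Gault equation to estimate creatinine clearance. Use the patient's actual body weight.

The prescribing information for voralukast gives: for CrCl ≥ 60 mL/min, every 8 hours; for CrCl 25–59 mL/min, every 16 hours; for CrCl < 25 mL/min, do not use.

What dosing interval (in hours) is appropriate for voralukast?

CrCl = (140 − 42) × 99.9 / (72 × 3.4) = 9790.2 / 244.80 ≈ 40.0 mL/min
CrCl ≈ 40 mL/min → bracket 25–59 mL/min → every 16 hours.

every 16 hours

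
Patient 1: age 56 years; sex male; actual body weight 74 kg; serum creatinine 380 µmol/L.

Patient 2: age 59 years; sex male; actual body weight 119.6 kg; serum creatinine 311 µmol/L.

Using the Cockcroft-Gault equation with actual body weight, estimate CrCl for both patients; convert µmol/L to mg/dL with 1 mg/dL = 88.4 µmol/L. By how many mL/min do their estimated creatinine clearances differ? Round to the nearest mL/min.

Patient 1: SCr = 380 / 88.4 = 4.299 mg/dL
Patient 1: CrCl = (140 − 56) × 74 / (72 × 4.299) = 6216.0 / 309.53 ≈ 20.1 mL/min
Patient 2: SCr = 311 / 88.4 = 3.518 mg/dL
Patient 2: CrCl = (140 − 59) × 119.6 / (72 × 3.518) = 9687.6 / 253.30 ≈ 38.2 mL/min
|20.1 − 38.2| = 18.1 mL/min

18 mL/min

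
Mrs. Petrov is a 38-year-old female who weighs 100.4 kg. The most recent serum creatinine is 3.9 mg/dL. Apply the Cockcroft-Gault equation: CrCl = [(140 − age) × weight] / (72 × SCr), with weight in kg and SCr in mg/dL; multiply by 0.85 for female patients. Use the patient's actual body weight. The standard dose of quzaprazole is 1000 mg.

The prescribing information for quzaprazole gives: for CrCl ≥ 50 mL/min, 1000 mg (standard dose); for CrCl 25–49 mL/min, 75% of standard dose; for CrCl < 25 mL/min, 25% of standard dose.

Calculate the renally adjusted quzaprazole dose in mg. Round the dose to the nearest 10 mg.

CrCl = (140 − 38) × 100.4 / (72 × 3.9) × 0.85 = 10240.8 / 280.80 × 0.85 ≈ 31.0 mL/min
CrCl ≈ 31 mL/min → bracket 25–49 mL/min.
75% of 1000 mg = 750 mg

750 mg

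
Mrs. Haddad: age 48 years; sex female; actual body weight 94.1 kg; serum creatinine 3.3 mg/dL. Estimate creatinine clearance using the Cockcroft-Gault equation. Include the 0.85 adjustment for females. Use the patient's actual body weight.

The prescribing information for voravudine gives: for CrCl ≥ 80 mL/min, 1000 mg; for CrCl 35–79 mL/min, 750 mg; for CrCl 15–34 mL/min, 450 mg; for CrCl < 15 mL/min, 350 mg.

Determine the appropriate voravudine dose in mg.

450 mg

CrCl = (140 − 48) × 94.1 / (72 × 3.3) × 0.85 = 8657.2 / 237.60 × 0.85 ≈ 31.0 mL/min
CrCl ≈ 31 mL/min → bracket 15–34 mL/min.
Dose for this bracket: 450 mg.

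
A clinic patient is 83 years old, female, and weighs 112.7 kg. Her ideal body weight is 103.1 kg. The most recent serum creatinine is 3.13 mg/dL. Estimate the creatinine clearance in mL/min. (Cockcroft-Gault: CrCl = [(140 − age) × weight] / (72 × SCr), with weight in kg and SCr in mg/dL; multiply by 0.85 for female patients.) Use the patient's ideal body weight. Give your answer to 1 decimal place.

22.2 mL/min

CrCl = (140 − 83) × 103.1 / (72 × 3.13) × 0.85 = 5876.7 / 225.36 × 0.85 ≈ 22.2 mL/min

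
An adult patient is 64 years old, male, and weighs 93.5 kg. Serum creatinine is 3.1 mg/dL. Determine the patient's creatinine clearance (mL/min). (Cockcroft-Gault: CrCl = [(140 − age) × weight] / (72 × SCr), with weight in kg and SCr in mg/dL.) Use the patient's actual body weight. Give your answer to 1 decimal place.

CrCl = (140 − 64) × 93.5 / (72 × 3.1) = 7106.0 / 223.20 ≈ 31.8 mL/min

31.8 mL/min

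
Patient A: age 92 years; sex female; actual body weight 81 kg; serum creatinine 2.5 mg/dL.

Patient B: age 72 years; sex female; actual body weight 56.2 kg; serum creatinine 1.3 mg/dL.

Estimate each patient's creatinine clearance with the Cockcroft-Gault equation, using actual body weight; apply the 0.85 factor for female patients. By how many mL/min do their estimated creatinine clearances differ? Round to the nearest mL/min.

Patient A: CrCl = (140 − 92) × 81 / (72 × 2.5) × 0.85 = 3888.0 / 180.00 × 0.85 ≈ 18.4 mL/min
Patient B: CrCl = (140 − 72) × 56.2 / (72 × 1.3) × 0.85 = 3821.6 / 93.60 × 0.85 ≈ 34.7 mL/min
|18.4 − 34.7| = 16.3 mL/min

16 mL/min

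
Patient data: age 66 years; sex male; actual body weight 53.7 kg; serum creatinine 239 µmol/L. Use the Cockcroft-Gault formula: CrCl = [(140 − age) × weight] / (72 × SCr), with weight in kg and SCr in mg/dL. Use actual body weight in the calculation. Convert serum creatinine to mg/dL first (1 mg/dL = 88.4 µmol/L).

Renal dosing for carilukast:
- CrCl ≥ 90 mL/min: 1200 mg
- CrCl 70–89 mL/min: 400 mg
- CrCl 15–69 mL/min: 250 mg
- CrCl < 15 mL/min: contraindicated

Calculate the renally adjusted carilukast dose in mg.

250 mg

SCr = 239 / 88.4 = 2.704 mg/dL
CrCl = (140 − 66) × 53.7 / (72 × 2.704) = 3973.8 / 194.69 ≈ 20.4 mL/min
CrCl ≈ 20 mL/min → bracket 15–69 mL/min.
Dose for this bracket: 250 mg.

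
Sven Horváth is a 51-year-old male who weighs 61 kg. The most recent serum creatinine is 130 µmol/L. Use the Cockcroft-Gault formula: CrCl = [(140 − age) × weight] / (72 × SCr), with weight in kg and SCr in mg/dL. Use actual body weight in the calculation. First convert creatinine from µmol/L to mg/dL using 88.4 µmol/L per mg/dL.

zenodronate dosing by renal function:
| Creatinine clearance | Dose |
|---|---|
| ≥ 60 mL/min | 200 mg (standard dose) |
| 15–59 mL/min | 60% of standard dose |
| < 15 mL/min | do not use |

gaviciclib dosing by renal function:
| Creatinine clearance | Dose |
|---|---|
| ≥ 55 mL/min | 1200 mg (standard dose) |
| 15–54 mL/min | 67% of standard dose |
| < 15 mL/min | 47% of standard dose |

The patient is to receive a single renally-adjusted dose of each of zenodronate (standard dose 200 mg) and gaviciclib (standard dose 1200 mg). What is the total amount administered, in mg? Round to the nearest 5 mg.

SCr = 130 / 88.4 = 1.471 mg/dL
CrCl = (140 − 51) × 61 / (72 × 1.471) = 5429.0 / 105.91 ≈ 51.3 mL/min
CrCl ≈ 51 mL/min.
zenodronate: 15–59 mL/min → 60% of 200 mg = 120 mg.
gaviciclib: 15–54 mL/min → 67% of 1200 mg = 804 mg.
Total = 120 + 804 = 924 mg.

925 mg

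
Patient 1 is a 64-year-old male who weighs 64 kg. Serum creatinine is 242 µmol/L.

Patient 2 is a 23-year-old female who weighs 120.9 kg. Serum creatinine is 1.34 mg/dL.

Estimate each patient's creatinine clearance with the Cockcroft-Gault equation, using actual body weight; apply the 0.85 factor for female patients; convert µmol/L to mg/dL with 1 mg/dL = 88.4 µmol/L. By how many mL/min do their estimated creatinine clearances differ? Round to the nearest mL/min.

100 mL/min

Patient 1: SCr = 242 / 88.4 = 2.738 mg/dL
Patient 1: CrCl = (140 − 64) × 64 / (72 × 2.738) = 4864.0 / 197.14 ≈ 24.7 mL/min
Patient 2: CrCl = (140 − 23) × 120.9 / (72 × 1.34) × 0.85 = 14145.3 / 96.48 × 0.85 ≈ 124.6 mL/min
|24.7 − 124.6| = 99.9 mL/min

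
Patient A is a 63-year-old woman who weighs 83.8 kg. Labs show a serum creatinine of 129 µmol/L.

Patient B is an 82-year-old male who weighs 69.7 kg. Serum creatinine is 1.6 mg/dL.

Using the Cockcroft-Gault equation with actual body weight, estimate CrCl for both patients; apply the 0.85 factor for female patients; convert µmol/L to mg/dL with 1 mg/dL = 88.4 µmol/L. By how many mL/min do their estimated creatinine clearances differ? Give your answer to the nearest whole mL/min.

17 mL/min

Patient A: SCr = 129 / 88.4 = 1.459 mg/dL
Patient A: CrCl = (140 − 63) × 83.8 / (72 × 1.459) × 0.85 = 6452.6 / 105.05 × 0.85 ≈ 52.2 mL/min
Patient B: CrCl = (140 − 82) × 69.7 / (72 × 1.6) = 4042.6 / 115.20 ≈ 35.1 mL/min
|52.2 − 35.1| = 17.1 mL/min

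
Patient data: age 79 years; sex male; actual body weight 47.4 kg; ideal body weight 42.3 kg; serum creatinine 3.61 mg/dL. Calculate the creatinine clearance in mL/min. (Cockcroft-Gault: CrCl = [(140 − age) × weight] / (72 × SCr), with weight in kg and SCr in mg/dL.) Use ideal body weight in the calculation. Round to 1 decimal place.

CrCl = (140 − 79) × 42.3 / (72 × 3.61) = 2580.3 / 259.92 ≈ 9.9 mL/min

9.9 mL/min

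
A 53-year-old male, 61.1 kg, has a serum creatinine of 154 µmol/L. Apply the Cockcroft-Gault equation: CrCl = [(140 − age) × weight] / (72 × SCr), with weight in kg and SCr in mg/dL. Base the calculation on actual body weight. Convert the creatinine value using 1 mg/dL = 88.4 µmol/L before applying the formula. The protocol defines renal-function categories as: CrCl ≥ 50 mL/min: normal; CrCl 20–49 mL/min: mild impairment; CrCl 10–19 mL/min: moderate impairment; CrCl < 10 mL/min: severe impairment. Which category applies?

SCr = 154 / 88.4 = 1.742 mg/dL
CrCl = (140 − 53) × 61.1 / (72 × 1.742) = 5315.7 / 125.42 ≈ 42.4 mL/min
42 mL/min falls in the 'mild impairment' range.

mild impairment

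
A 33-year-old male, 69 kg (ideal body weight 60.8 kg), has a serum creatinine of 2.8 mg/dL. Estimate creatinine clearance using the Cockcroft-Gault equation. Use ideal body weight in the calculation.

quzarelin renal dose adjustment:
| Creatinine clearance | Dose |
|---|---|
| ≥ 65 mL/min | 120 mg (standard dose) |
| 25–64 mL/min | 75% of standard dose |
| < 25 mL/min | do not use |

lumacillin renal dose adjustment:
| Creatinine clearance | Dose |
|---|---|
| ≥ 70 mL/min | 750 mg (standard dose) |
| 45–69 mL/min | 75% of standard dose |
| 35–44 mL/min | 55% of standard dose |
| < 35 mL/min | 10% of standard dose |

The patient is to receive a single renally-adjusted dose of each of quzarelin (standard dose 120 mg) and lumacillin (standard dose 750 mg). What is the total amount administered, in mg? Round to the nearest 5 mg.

CrCl = (140 − 33) × 60.8 / (72 × 2.8) = 6505.6 / 201.60 ≈ 32.3 mL/min
CrCl ≈ 32 mL/min.
quzarelin: 25–64 mL/min → 75% of 120 mg = 90 mg.
lumacillin: < 35 mL/min → 10% of 750 mg = 75 mg.
Total = 90 + 75 = 165 mg.

165 mg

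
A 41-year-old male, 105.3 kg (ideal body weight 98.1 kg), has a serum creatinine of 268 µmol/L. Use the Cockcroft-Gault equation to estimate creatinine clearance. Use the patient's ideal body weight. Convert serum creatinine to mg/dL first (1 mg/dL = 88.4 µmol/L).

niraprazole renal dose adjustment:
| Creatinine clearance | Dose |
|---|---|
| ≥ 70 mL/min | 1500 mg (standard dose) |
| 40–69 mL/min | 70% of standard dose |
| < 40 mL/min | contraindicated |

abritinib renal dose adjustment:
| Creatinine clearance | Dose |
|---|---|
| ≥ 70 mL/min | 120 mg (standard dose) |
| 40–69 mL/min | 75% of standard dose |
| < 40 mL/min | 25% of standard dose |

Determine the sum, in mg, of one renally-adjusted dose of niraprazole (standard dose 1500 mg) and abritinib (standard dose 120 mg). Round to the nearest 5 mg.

SCr = 268 / 88.4 = 3.032 mg/dL
CrCl = (140 − 41) × 98.1 / (72 × 3.032) = 9711.9 / 218.30 ≈ 44.5 mL/min
CrCl ≈ 44 mL/min.
niraprazole: 40–69 mL/min → 70% of 1500 mg = 1050 mg.
abritinib: 40–69 mL/min → 75% of 120 mg = 90 mg.
Total = 1050 + 90 = 1140 mg.

1140 mg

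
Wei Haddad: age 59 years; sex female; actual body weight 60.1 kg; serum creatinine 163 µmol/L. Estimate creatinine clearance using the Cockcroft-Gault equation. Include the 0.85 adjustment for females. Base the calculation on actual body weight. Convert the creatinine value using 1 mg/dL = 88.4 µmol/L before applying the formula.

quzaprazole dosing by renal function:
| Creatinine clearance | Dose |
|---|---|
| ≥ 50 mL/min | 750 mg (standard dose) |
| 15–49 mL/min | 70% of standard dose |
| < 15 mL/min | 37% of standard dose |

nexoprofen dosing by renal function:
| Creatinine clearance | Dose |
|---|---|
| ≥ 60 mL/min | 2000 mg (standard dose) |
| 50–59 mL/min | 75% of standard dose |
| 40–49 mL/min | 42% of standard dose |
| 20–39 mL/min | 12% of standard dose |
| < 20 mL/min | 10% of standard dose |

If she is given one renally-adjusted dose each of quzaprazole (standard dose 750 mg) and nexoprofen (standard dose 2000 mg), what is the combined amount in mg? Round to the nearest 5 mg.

SCr = 163 / 88.4 = 1.844 mg/dL
CrCl = (140 − 59) × 60.1 / (72 × 1.844) × 0.85 = 4868.1 / 132.77 × 0.85 ≈ 31.2 mL/min
CrCl ≈ 31 mL/min.
quzaprazole: 15–49 mL/min → 70% of 750 mg = 525 mg.
nexoprofen: 20–39 mL/min → 12% of 2000 mg = 240 mg.
Total = 525 + 240 = 765 mg.

765 mg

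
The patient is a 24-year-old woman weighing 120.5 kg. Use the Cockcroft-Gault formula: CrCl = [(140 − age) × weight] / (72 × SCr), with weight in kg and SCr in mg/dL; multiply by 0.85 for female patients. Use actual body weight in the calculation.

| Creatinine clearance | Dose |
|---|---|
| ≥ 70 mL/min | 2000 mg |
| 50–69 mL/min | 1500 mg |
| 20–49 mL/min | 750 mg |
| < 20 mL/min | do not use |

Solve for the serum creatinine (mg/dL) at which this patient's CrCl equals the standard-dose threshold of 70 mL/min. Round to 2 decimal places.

2.36 mg/dL

Standard dose requires CrCl ≥ 70 mL/min.
Set (140 − 24) × 120.5 × 0.85 / (72 × SCr) = 70
SCr = (140 − 24) × 120.5 × 0.85 / (72 × 70) = 2.357 mg/dL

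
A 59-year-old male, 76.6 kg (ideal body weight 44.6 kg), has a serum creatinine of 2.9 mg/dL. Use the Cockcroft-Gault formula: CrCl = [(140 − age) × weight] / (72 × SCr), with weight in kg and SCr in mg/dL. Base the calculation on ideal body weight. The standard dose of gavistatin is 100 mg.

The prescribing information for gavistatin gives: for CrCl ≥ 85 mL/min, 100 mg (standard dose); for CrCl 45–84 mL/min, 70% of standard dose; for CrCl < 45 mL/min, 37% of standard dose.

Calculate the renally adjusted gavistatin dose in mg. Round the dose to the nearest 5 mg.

CrCl = (140 − 59) × 44.6 / (72 × 2.9) = 3612.6 / 208.80 ≈ 17.3 mL/min
CrCl ≈ 17 mL/min → bracket < 45 mL/min.
37% of 100 mg = 37 mg → 35 mg

35 mg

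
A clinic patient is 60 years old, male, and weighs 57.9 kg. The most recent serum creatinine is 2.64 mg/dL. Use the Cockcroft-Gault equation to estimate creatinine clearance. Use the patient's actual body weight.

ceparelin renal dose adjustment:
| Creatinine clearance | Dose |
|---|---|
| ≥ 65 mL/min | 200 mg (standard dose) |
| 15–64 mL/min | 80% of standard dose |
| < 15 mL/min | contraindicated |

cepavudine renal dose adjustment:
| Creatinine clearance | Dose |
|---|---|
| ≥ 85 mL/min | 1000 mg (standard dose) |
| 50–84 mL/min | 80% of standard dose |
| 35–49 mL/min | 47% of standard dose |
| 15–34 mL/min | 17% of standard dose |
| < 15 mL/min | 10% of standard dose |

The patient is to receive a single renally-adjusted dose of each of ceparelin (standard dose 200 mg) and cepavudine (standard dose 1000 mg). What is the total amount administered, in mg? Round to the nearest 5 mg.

CrCl = (140 − 60) × 57.9 / (72 × 2.64) = 4632.0 / 190.08 ≈ 24.4 mL/min
CrCl ≈ 24 mL/min.
ceparelin: 15–64 mL/min → 80% of 200 mg = 160 mg.
cepavudine: 15–34 mL/min → 17% of 1000 mg = 170 mg.
Total = 160 + 170 = 330 mg.

330 mg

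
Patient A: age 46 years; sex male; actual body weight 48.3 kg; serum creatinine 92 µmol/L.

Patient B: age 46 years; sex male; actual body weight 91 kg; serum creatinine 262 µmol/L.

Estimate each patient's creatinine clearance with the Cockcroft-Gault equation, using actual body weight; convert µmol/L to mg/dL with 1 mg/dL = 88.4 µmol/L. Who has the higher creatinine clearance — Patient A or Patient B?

Patient A: SCr = 92 / 88.4 = 1.041 mg/dL
Patient A: CrCl = (140 − 46) × 48.3 / (72 × 1.041) = 4540.2 / 74.95 ≈ 60.6 mL/min
Patient B: SCr = 262 / 88.4 = 2.964 mg/dL
Patient B: CrCl = (140 − 46) × 91 / (72 × 2.964) = 8554.0 / 213.41 ≈ 40.1 mL/min
60.6 vs 40.1 mL/min → Patient A is higher.

Patient A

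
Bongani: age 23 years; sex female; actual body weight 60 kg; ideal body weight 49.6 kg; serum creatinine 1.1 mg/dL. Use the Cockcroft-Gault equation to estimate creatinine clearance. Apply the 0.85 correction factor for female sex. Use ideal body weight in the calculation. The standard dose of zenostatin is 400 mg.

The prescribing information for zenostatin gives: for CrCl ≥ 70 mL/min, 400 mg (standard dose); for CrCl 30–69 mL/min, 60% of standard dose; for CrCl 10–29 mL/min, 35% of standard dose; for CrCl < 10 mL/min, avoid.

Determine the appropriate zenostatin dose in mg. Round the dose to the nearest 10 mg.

CrCl = (140 − 23) × 49.6 / (72 × 1.1) × 0.85 = 5803.2 / 79.20 × 0.85 ≈ 62.3 mL/min
CrCl ≈ 62 mL/min → bracket 30–69 mL/min.
60% of 400 mg = 240 mg

240 mg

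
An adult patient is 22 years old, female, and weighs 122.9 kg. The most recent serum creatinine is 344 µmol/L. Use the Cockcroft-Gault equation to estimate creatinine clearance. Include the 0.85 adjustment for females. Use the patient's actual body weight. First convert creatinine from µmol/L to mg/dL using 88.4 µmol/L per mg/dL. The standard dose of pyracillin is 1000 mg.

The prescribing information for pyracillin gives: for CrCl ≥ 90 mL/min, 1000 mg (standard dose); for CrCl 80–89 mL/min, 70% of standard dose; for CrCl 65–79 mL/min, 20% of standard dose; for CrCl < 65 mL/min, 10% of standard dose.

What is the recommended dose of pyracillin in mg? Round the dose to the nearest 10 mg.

SCr = 344 / 88.4 = 3.891 mg/dL
CrCl = (140 − 22) × 122.9 / (72 × 3.891) × 0.85 = 14502.2 / 280.15 × 0.85 ≈ 44.0 mL/min
CrCl ≈ 44 mL/min → bracket < 65 mL/min.
10% of 1000 mg = 100 mg

100 mg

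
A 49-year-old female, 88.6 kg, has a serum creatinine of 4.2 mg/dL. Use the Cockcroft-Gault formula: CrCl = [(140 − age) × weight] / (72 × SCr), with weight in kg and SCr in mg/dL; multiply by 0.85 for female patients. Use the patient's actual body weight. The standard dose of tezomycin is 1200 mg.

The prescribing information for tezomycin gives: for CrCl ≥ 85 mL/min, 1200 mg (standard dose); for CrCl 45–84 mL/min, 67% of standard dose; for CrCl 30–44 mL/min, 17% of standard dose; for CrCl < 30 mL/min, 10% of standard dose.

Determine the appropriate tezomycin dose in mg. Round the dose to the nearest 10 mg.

120 mg

CrCl = (140 − 49) × 88.6 / (72 × 4.2) × 0.85 = 8062.6 / 302.40 × 0.85 ≈ 22.7 mL/min
CrCl ≈ 23 mL/min → bracket < 30 mL/min.
10% of 1200 mg = 120 mg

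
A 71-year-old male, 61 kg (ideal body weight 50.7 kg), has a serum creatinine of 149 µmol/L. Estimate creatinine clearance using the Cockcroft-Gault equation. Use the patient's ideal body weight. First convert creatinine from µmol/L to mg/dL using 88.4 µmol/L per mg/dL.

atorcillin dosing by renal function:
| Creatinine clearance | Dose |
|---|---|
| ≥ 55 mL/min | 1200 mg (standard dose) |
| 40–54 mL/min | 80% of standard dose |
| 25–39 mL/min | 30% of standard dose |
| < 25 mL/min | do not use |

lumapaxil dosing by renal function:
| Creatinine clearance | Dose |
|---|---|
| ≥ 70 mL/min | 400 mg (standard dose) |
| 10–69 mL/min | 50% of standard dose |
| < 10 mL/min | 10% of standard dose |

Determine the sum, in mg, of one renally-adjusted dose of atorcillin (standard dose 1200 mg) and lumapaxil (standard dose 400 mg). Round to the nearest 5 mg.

SCr = 149 / 88.4 = 1.686 mg/dL
CrCl = (140 − 71) × 50.7 / (72 × 1.686) = 3498.3 / 121.39 ≈ 28.8 mL/min
CrCl ≈ 29 mL/min.
atorcillin: 25–39 mL/min → 30% of 1200 mg = 360 mg.
lumapaxil: 10–69 mL/min → 50% of 400 mg = 200 mg.
Total = 360 + 200 = 560 mg.

560 mg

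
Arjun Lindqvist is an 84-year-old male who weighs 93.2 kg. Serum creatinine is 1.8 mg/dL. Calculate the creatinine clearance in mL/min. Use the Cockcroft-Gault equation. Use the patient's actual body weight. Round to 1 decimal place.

CrCl = (140 − 84) × 93.2 / (72 × 1.8) = 5219.2 / 129.60 ≈ 40.3 mL/min

40.3 mL/min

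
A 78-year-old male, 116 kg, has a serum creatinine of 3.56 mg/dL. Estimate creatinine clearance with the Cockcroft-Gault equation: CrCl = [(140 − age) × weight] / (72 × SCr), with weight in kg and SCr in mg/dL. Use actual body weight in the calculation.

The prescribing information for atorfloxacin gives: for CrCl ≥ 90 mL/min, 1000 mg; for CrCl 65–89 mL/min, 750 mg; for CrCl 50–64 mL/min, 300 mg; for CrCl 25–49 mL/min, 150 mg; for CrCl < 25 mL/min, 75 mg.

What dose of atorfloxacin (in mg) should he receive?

CrCl = (140 − 78) × 116 / (72 × 3.56) = 7192.0 / 256.32 ≈ 28.1 mL/min
CrCl ≈ 28 mL/min → bracket 25–49 mL/min.
Dose for this bracket: 150 mg.

150 mg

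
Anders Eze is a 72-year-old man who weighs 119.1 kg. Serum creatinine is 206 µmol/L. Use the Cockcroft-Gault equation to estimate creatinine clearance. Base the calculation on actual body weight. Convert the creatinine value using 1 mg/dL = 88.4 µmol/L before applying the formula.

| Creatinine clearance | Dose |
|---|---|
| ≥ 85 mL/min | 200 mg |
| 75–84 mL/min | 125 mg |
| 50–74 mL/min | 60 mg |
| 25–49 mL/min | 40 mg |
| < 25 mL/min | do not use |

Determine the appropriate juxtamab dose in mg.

SCr = 206 / 88.4 = 2.33 mg/dL
CrCl = (140 − 72) × 119.1 / (72 × 2.33) = 8098.8 / 167.76 ≈ 48.3 mL/min
CrCl ≈ 48 mL/min → bracket 25–49 mL/min.
Dose for this bracket: 40 mg.

40 mg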